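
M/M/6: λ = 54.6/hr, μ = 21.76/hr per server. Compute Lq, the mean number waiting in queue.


a = λ/μ = 2.5092; ρ = a/6 = 0.4182
P₀ = 0.080863
Lq = P₀·a^c·ρ / (c!·(1−ρ)²) = 0.080863·249.57582·0.4182/(720·0.33849)
= 0.03463

Final: 0.03463


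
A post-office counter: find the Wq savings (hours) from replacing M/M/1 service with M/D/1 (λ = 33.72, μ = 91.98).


ρ = 33.72/91.98 = 0.3666
Wq(M/M/1) = ρ/(μ−λ) = 0.3666/58.26 = 0.006293 hr
Wq(M/D/1) = ρ/(2(μ−λ)) = 0.003146 hr
Savings = 0.006293 − 0.003146 = 0.003146 hr

Final: 0.003146 hr


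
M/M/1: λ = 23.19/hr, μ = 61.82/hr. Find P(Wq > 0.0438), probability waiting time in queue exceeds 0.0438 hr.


ρ = 23.19/61.82 = 0.3751
P(Wq > t) = ρ·e^{−(μ−λ)t} = 0.3751·e^{−1.6920}
= 0.3751·0.184152 = 0.069079

Final: 0.069079


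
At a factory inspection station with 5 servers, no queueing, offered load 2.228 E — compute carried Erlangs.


B(5,2.228) = 0.050623 (Erlang-B)
Carried load = a(1 − B) = 2.228·(1 − 0.050623) = 2.228·0.949377 = 2.1152 E

Final: 2.1152 Erlangs


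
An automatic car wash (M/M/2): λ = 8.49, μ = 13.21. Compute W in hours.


a = 0.6427; ρ = 0.3213; P₀ = 0.513606
Lq = P₀·a^c·ρ/(c!(1−ρ)²) = 0.07401
Wq = Lq/λ = 0.07401/8.49 = 0.008717 hr
W = Wq + 1/μ = 0.008717 + 0.07570 = 0.08442 hr

Final: 0.08442 hr


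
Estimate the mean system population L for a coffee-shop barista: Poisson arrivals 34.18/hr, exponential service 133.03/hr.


ρ = λ/μ = 34.18/133.03 = 0.2569
L = ρ/(1−ρ) = 0.2569/(1 − 0.2569) = 0.2569/0.7431 = 0.3458

Final: 0.3458


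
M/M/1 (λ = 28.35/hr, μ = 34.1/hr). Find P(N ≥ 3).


ρ = 28.35/34.1 = 0.8314
P(N ≥ n) = ρ^n = 0.8314^3 = 0.574640

Final: 0.574640


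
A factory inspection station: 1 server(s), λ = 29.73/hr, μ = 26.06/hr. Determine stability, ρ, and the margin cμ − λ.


Total capacity cμ = 1·26.06 = 26.06/hr
ρ = λ/(cμ) = 29.73/26.06 = 1.1408
Stable ⇔ ρ < 1: NO
Spare capacity = cμ − λ = 26.06 − 29.73 = -3.67/hr

Final: ρ = 1.1408; unstable; margin = -3.67/hr


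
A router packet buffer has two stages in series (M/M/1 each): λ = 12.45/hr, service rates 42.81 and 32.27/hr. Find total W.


Each node sees arrival rate λ = 12.45/hr (tandem ⇒ throughput preserved).
W₁ = 1/(μ₁−λ) = 1/(42.81−12.45) = 0.03294 hr
W₂ = 1/(μ₂−λ) = 1/(32.27−12.45) = 0.05045 hr
W_total = W₁ + W₂ = 0.03294 + 0.05045 = 0.08339 hr

Final: 0.08339 hr


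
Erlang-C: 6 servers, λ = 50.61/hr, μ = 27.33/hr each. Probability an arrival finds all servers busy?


a = λ/μ = 1.8518; ρ = a/6 = 0.3086
P₀ = 0.156808 (from M/M/c formula)
C(c,a) = [a^c/(c!(1−ρ))]·P₀ = [40.32554/(720·0.6914)]·0.156808
= 0.08101·0.156808 = 0.012703

Final: 0.012703


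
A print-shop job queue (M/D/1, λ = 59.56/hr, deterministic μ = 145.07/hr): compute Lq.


ρ = 59.56/145.07 = 0.4106
M/D/1: Lq = ρ²/(2(1−ρ)) = 0.1686/(2·0.5894) = 0.14298

Final: 0.14298


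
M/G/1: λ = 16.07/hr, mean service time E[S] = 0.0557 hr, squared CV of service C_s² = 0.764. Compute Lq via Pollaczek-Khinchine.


ρ = λ·E[S] = 16.07·0.0557 = 0.8951
Lq = ρ²(1+C_s²)/(2(1−ρ)) = 0.8012·(1+0.764)/(2·0.1049)
= 0.8012·1.7640/0.2098 = 6.73645

Final: 6.73645


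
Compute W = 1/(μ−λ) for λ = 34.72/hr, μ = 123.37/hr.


W = 1/(μ−λ) = 1/(123.37 − 34.72) = 1/88.65 = 0.01128 hr

Final: 0.01128 hr


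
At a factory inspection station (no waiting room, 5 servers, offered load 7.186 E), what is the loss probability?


B(c,a) = (a^c/c!) / Σ_{k=0}^{c} a^k/k!
a^5/5! = 159.681579
Σ terms (k=0..5): 1.00000 + 7.18600 + 25.81930 + 61.84583 + 111.10602 + 159.68158 = 366.638727
B = 159.681579/366.638727 = 0.435528

Final: 0.435528


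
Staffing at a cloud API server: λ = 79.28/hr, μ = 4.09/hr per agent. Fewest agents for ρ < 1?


Stability requires cμ > λ ⇔ c > λ/μ.
λ/μ = 79.28/4.09 = 19.3839
Minimum integer c = ⌊19.3839⌋ + 1 = 20
Check: 20·4.09 = 81.80 > 79.28, while 19·4.09 = 77.71 ≤ 79.28

Final: 20 servers


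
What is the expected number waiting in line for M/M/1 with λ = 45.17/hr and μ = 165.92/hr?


ρ = 45.17/165.92 = 0.2722
Lq = ρ²/(1−ρ) = 0.07411/0.7278 = 0.1018

Final: 0.1018


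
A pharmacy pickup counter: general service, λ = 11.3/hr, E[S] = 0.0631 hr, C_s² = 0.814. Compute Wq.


ρ = λ·E[S] = 11.3·0.0631 = 0.7130
E[S²] = E[S]²(1+C_s²) = 0.0631²·(1+0.814) = 0.007223
Wq = λ·E[S²]/(2(1−ρ)) = 11.3·0.007223/(2·0.2870) = 0.14220 hr

Final: 0.14220 hr


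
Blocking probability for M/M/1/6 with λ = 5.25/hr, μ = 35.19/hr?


ρ = λ/μ = 5.25/35.19 = 0.1492
P_K = (1−ρ)ρ^K/(1−ρ^(K+1)) = (0.8508·0.00001103)/(1 − 0.000001645)
= 0.000009382/0.999998 = 0.000009382

Final: 0.000009382


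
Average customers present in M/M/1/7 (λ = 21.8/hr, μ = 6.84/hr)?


ρ = 21.8/6.84 = 3.1871
L = ρ[1 − (K+1)ρ^K + Kρ^(K+1)] / [(1−ρ)(1−ρ^(K+1))]
Numerator: 3.1871·(1 − 8·3340.432829 + 7·10646.408724) = 152352.673382
Denominator: (-2.1871)·(-10645.408724) = 23282.940719
L = 152352.673382/23282.940719 = 6.5435

Final: 6.5435


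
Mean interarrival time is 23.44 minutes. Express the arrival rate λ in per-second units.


λ = 1/(interarrival time) in consistent units.
1 second = 0.0166667 min, so λ = 0.0166667/23.44 = 0.0007110 per second

Final: 0.0007110 /sec


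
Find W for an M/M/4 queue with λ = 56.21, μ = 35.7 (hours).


a = 1.5745; ρ = 0.3936; P₀ = 0.204628
Lq = P₀·a^c·ρ/(c!(1−ρ)²) = 0.05610
Wq = Lq/λ = 0.05610/56.21 = 0.0009980 hr
W = Wq + 1/μ = 0.0009980 + 0.02801 = 0.02901 hr

Final: 0.02901 hr


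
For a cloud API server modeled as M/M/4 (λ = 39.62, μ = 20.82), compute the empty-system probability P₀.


a = λ/μ = 39.62/20.82 = 1.9030; ρ = a/c = 0.4757
Σ_{k=0}^{3} a^k/k! (terms k=0..3) = 1.00000 + 1.90298 + 1.81066 + 1.14855 = 5.86219
Tail: a^4/(4!(1−ρ)) = 13.11399/(24·0.5243) = 1.04227
P₀ = 1/(5.86219 + 1.04227) = 1/6.90446 = 0.144834

Final: 0.144834


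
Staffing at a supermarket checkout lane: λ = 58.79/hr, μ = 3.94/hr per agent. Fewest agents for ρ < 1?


Stability requires cμ > λ ⇔ c > λ/μ.
λ/μ = 58.79/3.94 = 14.9213
Minimum integer c = ⌊14.9213⌋ + 1 = 15
Check: 15·3.94 = 59.10 > 58.79, while 14·3.94 = 55.16 ≤ 58.79

Final: 15 servers


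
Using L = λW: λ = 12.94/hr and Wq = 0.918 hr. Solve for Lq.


Lq = λWq = 12.94·0.918 = 11.8789

Final: 11.8789


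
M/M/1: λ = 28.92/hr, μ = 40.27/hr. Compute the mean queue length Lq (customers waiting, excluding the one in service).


ρ = 28.92/40.27 = 0.7182
Lq = ρ²/(1−ρ) = 0.5157/0.2818 = 1.8299

Final: 1.8299


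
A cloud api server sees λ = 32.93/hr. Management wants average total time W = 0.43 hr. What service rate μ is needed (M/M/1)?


W = 1/(μ−λ) ⇒ μ − λ = 1/W = 1/0.43 = 2.3256
μ = λ + 1/W = 32.93 + 2.3256 = 35.2556 per hr

Final: 35.2556 /hr


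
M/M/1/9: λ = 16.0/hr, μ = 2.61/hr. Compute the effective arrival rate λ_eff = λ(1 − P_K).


ρ = 6.1303; P_K = (1−ρ)ρ^9/(1−ρ^10) = 0.836875
λ_eff = λ(1 − P_K) = 16.0·(1 − 0.836875) = 16.0·0.163125 = 2.6100 /hr

Final: 2.6100 /hr


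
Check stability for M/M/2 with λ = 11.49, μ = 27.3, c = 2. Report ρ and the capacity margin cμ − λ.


Total capacity cμ = 2·27.3 = 54.60/hr
ρ = λ/(cμ) = 11.49/54.60 = 0.2104
Stable ⇔ ρ < 1: YES
Spare capacity = cμ − λ = 54.60 − 11.49 = 43.11/hr

Final: ρ = 0.2104; stable; margin = 43.11/hr


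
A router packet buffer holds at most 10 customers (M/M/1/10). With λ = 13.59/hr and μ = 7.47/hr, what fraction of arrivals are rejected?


ρ = λ/μ = 13.59/7.47 = 1.8193
P_K = (1−ρ)ρ^K/(1−ρ^(K+1)) = (-0.8193·397.181077)/(1 − 722.582441)
= -325.401364/-721.582441 = 0.450955

Final: 0.450955


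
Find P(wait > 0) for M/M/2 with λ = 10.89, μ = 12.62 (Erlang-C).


a = λ/μ = 0.8629; ρ = a/2 = 0.4315
P₀ = 0.397177 (from M/M/c formula)
C(c,a) = [a^c/(c!(1−ρ))]·P₀ = [0.74462/(2·0.5685)]·0.397177
= 0.65485·0.397177 = 0.260093

Final: 0.260093


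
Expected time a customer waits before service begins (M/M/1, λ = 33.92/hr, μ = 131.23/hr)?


ρ = 33.92/131.23 = 0.2585
Wq = ρ/(μ−λ) = 0.2585/(131.23 − 33.92) = 0.2585/97.31 = 0.002656 hr

Final: 0.002656 hr


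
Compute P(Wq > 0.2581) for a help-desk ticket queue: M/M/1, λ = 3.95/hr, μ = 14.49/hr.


ρ = 3.95/14.49 = 0.2726
P(Wq > t) = ρ·e^{−(μ−λ)t} = 0.2726·e^{−2.7204}
= 0.2726·0.065850 = 0.017951

Final: 0.017951


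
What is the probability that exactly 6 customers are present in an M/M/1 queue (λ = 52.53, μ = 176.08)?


ρ = 52.53/176.08 = 0.2983
P_n = (1−ρ)·ρ^n = (1 − 0.2983)·0.2983^6 = 0.7017·0.0007050 = 0.0004947

Final: 0.0004947


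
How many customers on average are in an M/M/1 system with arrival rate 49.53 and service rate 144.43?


ρ = λ/μ = 49.53/144.43 = 0.3429
L = ρ/(1−ρ) = 0.3429/(1 − 0.3429) = 0.3429/0.6571 = 0.5219

Final: 0.5219


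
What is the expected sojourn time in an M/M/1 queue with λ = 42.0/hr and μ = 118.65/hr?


W = 1/(μ−λ) = 1/(118.65 − 42.0) = 1/76.65 = 0.01305 hr

Final: 0.01305 hr


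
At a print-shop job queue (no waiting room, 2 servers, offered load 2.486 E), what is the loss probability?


B(c,a) = (a^c/c!) / Σ_{k=0}^{c} a^k/k!
a^2/2! = 3.090098
Σ terms (k=0..2): 1.00000 + 2.48600 + 3.09010 = 6.576098
B = 3.090098/6.576098 = 0.469898

Final: 0.469898


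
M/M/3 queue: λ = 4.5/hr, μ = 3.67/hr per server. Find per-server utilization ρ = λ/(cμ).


ρ = λ/(cμ) = 4.5/(3·3.67) = 4.5/11.01 = 0.4087

Final: 0.4087


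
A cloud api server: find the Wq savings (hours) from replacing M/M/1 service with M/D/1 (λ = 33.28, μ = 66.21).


ρ = 33.28/66.21 = 0.5026
Wq(M/M/1) = ρ/(μ−λ) = 0.5026/32.93 = 0.01526 hr
Wq(M/D/1) = ρ/(2(μ−λ)) = 0.007632 hr
Savings = 0.01526 − 0.007632 = 0.007632 hr

Final: 0.007632 hr


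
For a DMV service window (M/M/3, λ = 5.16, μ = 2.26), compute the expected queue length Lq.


a = λ/μ = 2.2832; ρ = a/3 = 0.7611
P₀ = 0.070464
Lq = P₀·a^c·ρ / (c!·(1−ρ)²) = 0.070464·11.90211·0.7611/(6·0.05709)
= 1.86331

Final: 1.86331


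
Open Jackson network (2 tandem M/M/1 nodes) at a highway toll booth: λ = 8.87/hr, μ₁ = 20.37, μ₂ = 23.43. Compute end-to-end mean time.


Each node sees arrival rate λ = 8.87/hr (tandem ⇒ throughput preserved).
W₁ = 1/(μ₁−λ) = 1/(20.37−8.87) = 0.08696 hr
W₂ = 1/(μ₂−λ) = 1/(23.43−8.87) = 0.06868 hr
W_total = W₁ + W₂ = 0.08696 + 0.06868 = 0.15564 hr

Final: 0.15564 hr


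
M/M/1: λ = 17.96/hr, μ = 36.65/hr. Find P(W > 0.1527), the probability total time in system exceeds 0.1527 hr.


W ~ Exponential(μ−λ) for M/M/1.
μ − λ = 36.65 − 17.96 = 18.6900
P(W > t) = e^{−(μ−λ)t} = e^{−2.8540} = 0.057616

Final: 0.057616


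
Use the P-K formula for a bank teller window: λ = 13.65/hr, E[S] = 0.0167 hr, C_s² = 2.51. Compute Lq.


ρ = λ·E[S] = 13.65·0.0167 = 0.2280
Lq = ρ²(1+C_s²)/(2(1−ρ)) = 0.05196·(1+2.51)/(2·0.7720)
= 0.05196·3.5100/1.5441 = 0.11812

Final: 0.11812


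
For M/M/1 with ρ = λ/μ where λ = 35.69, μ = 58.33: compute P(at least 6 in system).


ρ = 35.69/58.33 = 0.6119
P(N ≥ n) = ρ^n = 0.6119^6 = 0.052472

Final: 0.052472


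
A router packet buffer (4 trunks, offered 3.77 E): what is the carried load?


B(4,3.77) = 0.288016 (Erlang-B)
Carried load = a(1 − B) = 3.77·(1 − 0.288016) = 3.77·0.711984 = 2.6842 E

Final: 2.6842 Erlangs


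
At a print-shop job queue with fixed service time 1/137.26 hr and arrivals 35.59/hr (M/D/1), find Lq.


ρ = 35.59/137.26 = 0.2593
M/D/1: Lq = ρ²/(2(1−ρ)) = 0.06723/(2·0.7407) = 0.04538

Final: 0.04538


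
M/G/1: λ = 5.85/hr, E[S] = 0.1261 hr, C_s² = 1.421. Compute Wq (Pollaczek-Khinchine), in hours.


ρ = λ·E[S] = 5.85·0.1261 = 0.7377
E[S²] = E[S]²(1+C_s²) = 0.1261²·(1+1.421) = 0.038497
Wq = λ·E[S²]/(2(1−ρ)) = 5.85·0.038497/(2·0.2623) = 0.42927 hr

Final: 0.42927 hr


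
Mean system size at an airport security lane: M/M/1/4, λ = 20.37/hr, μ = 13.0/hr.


ρ = 20.37/13.0 = 1.5669
L = ρ[1 − (K+1)ρ^K + Kρ^(K+1)] / [(1−ρ)(1−ρ^(K+1))]
Numerator: 1.5669·(1 − 5·6.028242 + 4·9.445792) = 13.541281
Denominator: (-0.5669)·(-8.445792) = 4.788114
L = 13.541281/4.788114 = 2.8281

Final: 2.8281


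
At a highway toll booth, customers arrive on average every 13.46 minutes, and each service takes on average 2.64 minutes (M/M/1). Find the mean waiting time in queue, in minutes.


λ = 60/13.46 = 4.4577 /hr
μ = 60/2.64 = 22.7273 /hr
ρ = λ/μ = 4.4577/22.7273 = 0.1961
Wq = ρ/(μ−λ) = 0.1961/(22.7273−4.4577) = 0.01074 hr
In minutes: 0.01074·60 = 0.6441 min

Final: 0.6441 min


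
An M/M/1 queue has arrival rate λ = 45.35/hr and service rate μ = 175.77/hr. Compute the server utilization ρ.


ρ = λ/μ = 45.35/175.77 = 0.2580

Final: 0.2580


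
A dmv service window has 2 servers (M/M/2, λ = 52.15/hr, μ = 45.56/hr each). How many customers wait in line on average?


a = λ/μ = 1.1446; ρ = a/2 = 0.5723
P₀ = 0.272004
Lq = P₀·a^c·ρ / (c!·(1−ρ)²) = 0.272004·1.31021·0.5723/(2·0.18291)
= 0.55756

Final: 0.55756


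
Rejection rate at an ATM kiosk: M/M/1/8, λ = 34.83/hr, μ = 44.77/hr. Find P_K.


ρ = λ/μ = 34.83/44.77 = 0.7780
P_K = (1−ρ)ρ^K/(1−ρ^(K+1)) = (0.2220·0.134193)/(1 − 0.104399)
= 0.029794/0.895601 = 0.033267

Final: 0.033267


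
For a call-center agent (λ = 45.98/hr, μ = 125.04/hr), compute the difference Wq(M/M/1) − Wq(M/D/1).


ρ = 45.98/125.04 = 0.3677
Wq(M/M/1) = ρ/(μ−λ) = 0.3677/79.06 = 0.004651 hr
Wq(M/D/1) = ρ/(2(μ−λ)) = 0.002326 hr
Savings = 0.004651 − 0.002326 = 0.002326 hr

Final: 0.002326 hr


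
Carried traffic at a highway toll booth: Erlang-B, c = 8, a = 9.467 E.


B(8,9.467) = 0.312701 (Erlang-B)
Carried load = a(1 − B) = 9.467·(1 − 0.312701) = 9.467·0.687299 = 6.5067 E

Final: 6.5067 Erlangs


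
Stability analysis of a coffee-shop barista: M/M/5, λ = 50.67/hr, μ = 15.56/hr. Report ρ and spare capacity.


Total capacity cμ = 5·15.56 = 77.80/hr
ρ = λ/(cμ) = 50.67/77.80 = 0.6513
Stable ⇔ ρ < 1: YES
Spare capacity = cμ − λ = 77.80 − 50.67 = 27.13/hr

Final: ρ = 0.6513; stable; margin = 27.13/hr


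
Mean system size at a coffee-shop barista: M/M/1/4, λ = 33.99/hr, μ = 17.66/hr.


ρ = 33.99/17.66 = 1.9247
L = ρ[1 − (K+1)ρ^K + Kρ^(K+1)] / [(1−ρ)(1−ρ^(K+1))]
Numerator: 1.9247·(1 − 5·13.722772 + 4·26.412063) = 73.204356
Denominator: (-0.9247)·(-25.412063) = 23.498244
L = 73.204356/23.498244 = 3.1153

Final: 3.1153


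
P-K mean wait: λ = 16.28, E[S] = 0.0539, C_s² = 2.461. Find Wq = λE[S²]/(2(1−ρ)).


ρ = λ·E[S] = 16.28·0.0539 = 0.8775
E[S²] = E[S]²(1+C_s²) = 0.0539²·(1+2.461) = 0.010055
Wq = λ·E[S²]/(2(1−ρ)) = 16.28·0.010055/(2·0.1225) = 0.66810 hr

Final: 0.66810 hr


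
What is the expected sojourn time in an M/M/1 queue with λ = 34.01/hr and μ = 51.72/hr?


W = 1/(μ−λ) = 1/(51.72 − 34.01) = 1/17.71 = 0.05647 hr

Final: 0.05647 hr


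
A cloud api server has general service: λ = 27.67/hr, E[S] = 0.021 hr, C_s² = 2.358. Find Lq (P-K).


ρ = λ·E[S] = 27.67·0.021 = 0.5811
Lq = ρ²(1+C_s²)/(2(1−ρ)) = 0.3376·(1+2.358)/(2·0.4189)
= 0.3376·3.3580/0.8379 = 1.35321

Final: 1.35321


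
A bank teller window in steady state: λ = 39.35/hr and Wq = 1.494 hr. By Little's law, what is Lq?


Lq = λWq = 39.35·1.494 = 58.7889

Final: 58.7889


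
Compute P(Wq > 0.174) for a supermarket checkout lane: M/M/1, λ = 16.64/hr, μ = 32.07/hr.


ρ = 16.64/32.07 = 0.5189
P(Wq > t) = ρ·e^{−(μ−λ)t} = 0.5189·e^{−2.6848}
= 0.5189·0.068233 = 0.035404

Final: 0.035404


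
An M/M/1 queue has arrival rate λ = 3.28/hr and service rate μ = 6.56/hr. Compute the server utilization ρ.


ρ = λ/μ = 3.28/6.56 = 0.5000

Final: 0.5000


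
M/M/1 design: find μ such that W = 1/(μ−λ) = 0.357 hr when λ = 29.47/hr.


W = 1/(μ−λ) ⇒ μ − λ = 1/W = 1/0.357 = 2.8011
μ = λ + 1/W = 29.47 + 2.8011 = 32.2711 per hr

Final: 32.2711 /hr


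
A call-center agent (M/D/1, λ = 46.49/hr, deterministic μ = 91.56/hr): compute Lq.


ρ = 46.49/91.56 = 0.5078
M/D/1: Lq = ρ²/(2(1−ρ)) = 0.2578/(2·0.4922) = 0.26188

Final: 0.26188


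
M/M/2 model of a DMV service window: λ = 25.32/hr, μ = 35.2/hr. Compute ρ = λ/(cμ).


ρ = λ/(cμ) = 25.32/(2·35.2) = 25.32/70.40 = 0.3597

Final: 0.3597


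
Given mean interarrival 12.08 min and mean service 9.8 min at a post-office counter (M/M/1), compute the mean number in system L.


λ = 60/12.08 = 4.9669 /hr
μ = 60/9.8 = 6.1224 /hr
ρ = λ/μ = 4.9669/6.1224 = 0.8113
L = ρ/(1−ρ) = 0.8113/0.1887 = 4.2982

Final: 4.2982


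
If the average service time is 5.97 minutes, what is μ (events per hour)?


μ = 1/(service time) in consistent units.
1 hour = 60 min, so μ = 60/5.97 = 10.0503 per hour

Final: 10.0503 /hr


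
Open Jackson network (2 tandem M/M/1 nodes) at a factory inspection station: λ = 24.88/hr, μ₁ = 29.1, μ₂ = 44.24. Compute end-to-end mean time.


Each node sees arrival rate λ = 24.88/hr (tandem ⇒ throughput preserved).
W₁ = 1/(μ₁−λ) = 1/(29.1−24.88) = 0.23697 hr
W₂ = 1/(μ₂−λ) = 1/(44.24−24.88) = 0.05165 hr
W_total = W₁ + W₂ = 0.23697 + 0.05165 = 0.28862 hr

Final: 0.28862 hr


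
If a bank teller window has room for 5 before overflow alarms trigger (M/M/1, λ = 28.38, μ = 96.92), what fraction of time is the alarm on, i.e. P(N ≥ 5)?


ρ = 28.38/96.92 = 0.2928
P(N ≥ n) = ρ^n = 0.2928^5 = 0.002153

Final: 0.002153


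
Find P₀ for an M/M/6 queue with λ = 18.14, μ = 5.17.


a = λ/μ = 18.14/5.17 = 3.5087; ρ = a/c = 0.5848
Σ_{k=0}^{5} a^k/k! (terms k=0..5) = 1.00000 + 3.50870 + 6.15550 + 7.19928 + 6.31503 + 4.43152 = 28.61004
Tail: a^6/(6!(1−ρ)) = 1865.86594/(720·0.4152) = 6.24128
P₀ = 1/(28.61004 + 6.24128) = 1/34.85132 = 0.028693

Final: 0.028693


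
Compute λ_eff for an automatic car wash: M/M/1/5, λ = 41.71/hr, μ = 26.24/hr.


ρ = 1.5896; P_K = (1−ρ)ρ^5/(1−ρ^6) = 0.395407
λ_eff = λ(1 − P_K) = 41.71·(1 − 0.395407) = 41.71·0.604593 = 25.2176 /hr

Final: 25.2176 /hr


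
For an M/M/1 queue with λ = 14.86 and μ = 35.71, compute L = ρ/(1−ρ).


ρ = λ/μ = 14.86/35.71 = 0.4161
L = ρ/(1−ρ) = 0.4161/(1 − 0.4161) = 0.4161/0.5839 = 0.7127

Final: 0.7127


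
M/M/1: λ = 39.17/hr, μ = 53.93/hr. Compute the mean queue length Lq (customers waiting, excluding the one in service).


ρ = 39.17/53.93 = 0.7263
Lq = ρ²/(1−ρ) = 0.5275/0.2737 = 1.9275

Final: 1.9275


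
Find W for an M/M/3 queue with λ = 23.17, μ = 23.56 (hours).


a = 0.9834; ρ = 0.3278; P₀ = 0.369977
Lq = P₀·a^c·ρ/(c!(1−ρ)²) = 0.04255
Wq = Lq/λ = 0.04255/23.17 = 0.001837 hr
W = Wq + 1/μ = 0.001837 + 0.04244 = 0.04428 hr

Final: 0.04428 hr


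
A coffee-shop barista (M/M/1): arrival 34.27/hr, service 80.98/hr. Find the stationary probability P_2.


ρ = 34.27/80.98 = 0.4232
P_n = (1−ρ)·ρ^n = (1 − 0.4232)·0.4232^2 = 0.5768·0.179091 = 0.103301

Final: 0.103301


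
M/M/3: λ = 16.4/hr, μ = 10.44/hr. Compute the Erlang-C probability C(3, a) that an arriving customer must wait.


a = λ/μ = 1.5709; ρ = a/3 = 0.5236
P₀ = 0.193763 (from M/M/c formula)
C(c,a) = [a^c/(c!(1−ρ))]·P₀ = [3.87641/(6·0.4764)]·0.193763
= 1.35622·0.193763 = 0.262786

Final: 0.262786


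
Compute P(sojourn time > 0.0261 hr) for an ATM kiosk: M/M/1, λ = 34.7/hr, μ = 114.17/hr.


W ~ Exponential(μ−λ) for M/M/1.
μ − λ = 114.17 − 34.7 = 79.4700
P(W > t) = e^{−(μ−λ)t} = e^{−2.0742} = 0.125661

Final: 0.125661


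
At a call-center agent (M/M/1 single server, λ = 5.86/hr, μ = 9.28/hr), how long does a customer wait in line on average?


ρ = 5.86/9.28 = 0.6315
Wq = ρ/(μ−λ) = 0.6315/(9.28 − 5.86) = 0.6315/3.42 = 0.1846 hr

Final: 0.1846 hr


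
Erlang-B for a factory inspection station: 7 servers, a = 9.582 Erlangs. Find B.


B(c,a) = (a^c/c!) / Σ_{k=0}^{c} a^k/k!
a^7/7! = 1471.508006
Σ terms (k=0..7): 1.00000 + 9.58200 + 45.90736 + 146.62811 + 351.24765 + 673.13099 + 1074.99019 + 1471.50801 = 3773.994316
B = 1471.508006/3773.994316 = 0.389907

Final: 0.389907


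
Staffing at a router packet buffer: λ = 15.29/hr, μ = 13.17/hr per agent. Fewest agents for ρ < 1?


Stability requires cμ > λ ⇔ c > λ/μ.
λ/μ = 15.29/13.17 = 1.1610
Minimum integer c = ⌊1.1610⌋ + 1 = 2
Check: 2·13.17 = 26.34 > 15.29, while 1·13.17 = 13.17 ≤ 15.29

Final: 2 servers


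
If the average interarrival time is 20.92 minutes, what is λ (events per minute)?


λ = 1/(interarrival time) in consistent units.
1 minute = 1 min, so λ = 1/20.92 = 0.04780 per minute

Final: 0.04780 /min


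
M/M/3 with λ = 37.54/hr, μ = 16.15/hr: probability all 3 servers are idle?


a = λ/μ = 37.54/16.15 = 2.3245; ρ = a/c = 0.7748
Σ_{k=0}^{2} a^k/k! (terms k=0..2) = 1.00000 + 2.32446 + 2.70155 = 6.02601
Tail: a^3/(3!(1−ρ)) = 12.55929/(6·0.2252) = 9.29572
P₀ = 1/(6.02601 + 9.29572) = 1/15.32173 = 0.065267

Final: 0.065267


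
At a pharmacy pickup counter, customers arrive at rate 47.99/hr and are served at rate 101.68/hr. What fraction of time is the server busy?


ρ = λ/μ = 47.99/101.68 = 0.4720

Final: 0.4720


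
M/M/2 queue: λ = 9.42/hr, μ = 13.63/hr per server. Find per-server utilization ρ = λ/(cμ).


ρ = λ/(cμ) = 9.42/(2·13.63) = 9.42/27.26 = 0.3456

Final: 0.3456


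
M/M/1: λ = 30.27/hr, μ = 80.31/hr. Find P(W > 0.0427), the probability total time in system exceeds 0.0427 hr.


W ~ Exponential(μ−λ) for M/M/1.
μ − λ = 80.31 − 30.27 = 50.0400
P(W > t) = e^{−(μ−λ)t} = e^{−2.1367} = 0.118043

Final: 0.118043


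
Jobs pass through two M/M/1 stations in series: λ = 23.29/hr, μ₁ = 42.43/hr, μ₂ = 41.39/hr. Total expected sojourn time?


Each node sees arrival rate λ = 23.29/hr (tandem ⇒ throughput preserved).
W₁ = 1/(μ₁−λ) = 1/(42.43−23.29) = 0.05225 hr
W₂ = 1/(μ₂−λ) = 1/(41.39−23.29) = 0.05525 hr
W_total = W₁ + W₂ = 0.05225 + 0.05525 = 0.10750 hr

Final: 0.10750 hr


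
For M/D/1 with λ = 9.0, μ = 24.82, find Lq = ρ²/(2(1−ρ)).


ρ = 9.0/24.82 = 0.3626
M/D/1: Lq = ρ²/(2(1−ρ)) = 0.1315/(2·0.6374) = 0.10314

Final: 0.10314


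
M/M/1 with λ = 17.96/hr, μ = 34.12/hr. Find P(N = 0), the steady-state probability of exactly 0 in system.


ρ = 17.96/34.12 = 0.5264
P_n = (1−ρ)·ρ^n = (1 − 0.5264)·0.5264^0 = 0.4736·1.000000 = 0.473623

Final: 0.473623


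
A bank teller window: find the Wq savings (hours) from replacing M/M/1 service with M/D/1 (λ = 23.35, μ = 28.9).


ρ = 23.35/28.9 = 0.8080
Wq(M/M/1) = ρ/(μ−λ) = 0.8080/5.55 = 0.14558 hr
Wq(M/D/1) = ρ/(2(μ−λ)) = 0.07279 hr
Savings = 0.14558 − 0.07279 = 0.07279 hr

Final: 0.07279 hr


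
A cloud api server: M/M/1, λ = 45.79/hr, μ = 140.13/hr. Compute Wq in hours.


ρ = 45.79/140.13 = 0.3268
Wq = ρ/(μ−λ) = 0.3268/(140.13 − 45.79) = 0.3268/94.34 = 0.003464 hr

Final: 0.003464 hr


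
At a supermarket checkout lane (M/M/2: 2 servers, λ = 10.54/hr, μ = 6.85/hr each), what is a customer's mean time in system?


a = 1.5387; ρ = 0.7693; P₀ = 0.130363
Lq = P₀·a^c·ρ/(c!(1−ρ)²) = 2.23158
Wq = Lq/λ = 2.23158/10.54 = 0.21172 hr
W = Wq + 1/μ = 0.21172 + 0.14599 = 0.35771 hr

Final: 0.35771 hr


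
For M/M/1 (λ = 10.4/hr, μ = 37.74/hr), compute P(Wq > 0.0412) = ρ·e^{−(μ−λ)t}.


ρ = 10.4/37.74 = 0.2756
P(Wq > t) = ρ·e^{−(μ−λ)t} = 0.2756·e^{−1.1264}
= 0.2756·0.324196 = 0.089339

Final: 0.089339


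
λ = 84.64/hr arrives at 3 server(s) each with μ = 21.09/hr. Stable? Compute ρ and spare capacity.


Total capacity cμ = 3·21.09 = 63.27/hr
ρ = λ/(cμ) = 84.64/63.27 = 1.3378
Stable ⇔ ρ < 1: NO
Spare capacity = cμ − λ = 63.27 − 84.64 = -21.37/hr

Final: ρ = 1.3378; unstable; margin = -21.37/hr


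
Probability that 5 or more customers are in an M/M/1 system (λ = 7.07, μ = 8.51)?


ρ = 7.07/8.51 = 0.8308
P(N ≥ n) = ρ^n = 0.8308^5 = 0.395776

Final: 0.395776


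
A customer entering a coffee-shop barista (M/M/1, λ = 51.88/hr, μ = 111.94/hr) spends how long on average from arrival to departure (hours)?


W = 1/(μ−λ) = 1/(111.94 − 51.88) = 1/60.06 = 0.01665 hr

Final: 0.01665 hr


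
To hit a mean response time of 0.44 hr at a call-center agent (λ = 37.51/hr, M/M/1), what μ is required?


W = 1/(μ−λ) ⇒ μ − λ = 1/W = 1/0.44 = 2.2727
μ = λ + 1/W = 37.51 + 2.2727 = 39.7827 per hr

Final: 39.7827 /hr


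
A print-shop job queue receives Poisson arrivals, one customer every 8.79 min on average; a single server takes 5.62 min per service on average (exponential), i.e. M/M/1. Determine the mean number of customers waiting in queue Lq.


λ = 60/8.79 = 6.8259 /hr
μ = 60/5.62 = 10.6762 /hr
ρ = λ/μ = 6.8259/10.6762 = 0.6394
Lq = ρ²/(1−ρ) = 0.4088/0.3606 = 1.1335

Final: 1.1335


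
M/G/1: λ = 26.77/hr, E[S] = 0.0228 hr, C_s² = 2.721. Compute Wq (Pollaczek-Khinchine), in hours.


ρ = λ·E[S] = 26.77·0.0228 = 0.6104
E[S²] = E[S]²(1+C_s²) = 0.0228²·(1+2.721) = 0.001934
Wq = λ·E[S²]/(2(1−ρ)) = 26.77·0.001934/(2·0.3896) = 0.06645 hr

Final: 0.06645 hr


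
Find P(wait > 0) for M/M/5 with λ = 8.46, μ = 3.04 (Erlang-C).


a = λ/μ = 2.7829; ρ = a/5 = 0.5566
P₀ = 0.059231 (from M/M/c formula)
C(c,a) = [a^c/(c!(1−ρ))]·P₀ = [166.91059/(120·0.4434)]·0.059231
= 3.13680·0.059231 = 0.185796

Final: 0.185796


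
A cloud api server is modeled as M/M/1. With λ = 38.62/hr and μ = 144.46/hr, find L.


ρ = λ/μ = 38.62/144.46 = 0.2673
L = ρ/(1−ρ) = 0.2673/(1 − 0.2673) = 0.2673/0.7327 = 0.3649

Final: 0.3649


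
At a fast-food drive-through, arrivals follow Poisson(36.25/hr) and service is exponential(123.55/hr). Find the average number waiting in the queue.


ρ = 36.25/123.55 = 0.2934
Lq = ρ²/(1−ρ) = 0.08609/0.7066 = 0.1218

Final: 0.1218


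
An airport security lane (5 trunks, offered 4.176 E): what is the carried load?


B(5,4.176) = 0.214724 (Erlang-B)
Carried load = a(1 − B) = 4.176·(1 − 0.214724) = 4.176·0.785276 = 3.2793 E

Final: 3.2793 Erlangs


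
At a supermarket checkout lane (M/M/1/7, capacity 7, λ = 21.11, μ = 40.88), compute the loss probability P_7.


ρ = λ/μ = 21.11/40.88 = 0.5164
P_K = (1−ρ)ρ^K/(1−ρ^(K+1)) = (0.4836·0.009791)/(1 − 0.005056)
= 0.004735/0.994944 = 0.004759

Final: 0.004759


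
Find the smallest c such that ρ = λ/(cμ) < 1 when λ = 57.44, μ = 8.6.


Stability requires cμ > λ ⇔ c > λ/μ.
λ/μ = 57.44/8.6 = 6.6791
Minimum integer c = ⌊6.6791⌋ + 1 = 7
Check: 7·8.6 = 60.20 > 57.44, while 6·8.6 = 51.60 ≤ 57.44

Final: 7 servers


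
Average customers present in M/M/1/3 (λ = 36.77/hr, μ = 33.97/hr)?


ρ = 36.77/33.97 = 1.0824
L = ρ[1 − (K+1)ρ^K + Kρ^(K+1)] / [(1−ρ)(1−ρ^(K+1))]
Numerator: 1.0824·(1 − 4·1.268219 + 3·1.372753) = 0.049123
Denominator: (-0.08243)·(-0.372753) = 0.030724
L = 0.049123/0.030724 = 1.5988

Final: 1.5988


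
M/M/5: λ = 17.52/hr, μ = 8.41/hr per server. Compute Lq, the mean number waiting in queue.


a = λ/μ = 2.0832; ρ = a/5 = 0.4166
P₀ = 0.123377
Lq = P₀·a^c·ρ / (c!·(1−ρ)²) = 0.123377·39.23652·0.4166/(120·0.34030)
= 0.04939

Final: 0.04939


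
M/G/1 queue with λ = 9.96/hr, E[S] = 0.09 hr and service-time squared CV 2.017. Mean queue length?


ρ = λ·E[S] = 9.96·0.09 = 0.8964
Lq = ρ²(1+C_s²)/(2(1−ρ)) = 0.8035·(1+2.017)/(2·0.1036)
= 0.8035·3.0170/0.2072 = 11.70009

Final: 11.70009


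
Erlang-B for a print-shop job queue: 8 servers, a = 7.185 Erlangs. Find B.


B(c,a) = (a^c/c!) / Σ_{k=0}^{c} a^k/k!
a^8/8! = 176.154465
Σ terms (k=0..8): 1.00000 + 7.18500 + 25.81211 + 61.82001 + 111.04419 + 159.57050 + 191.08568 + 196.13580 + 176.15447 = 929.807761
B = 176.154465/929.807761 = 0.189453

Final: 0.189453


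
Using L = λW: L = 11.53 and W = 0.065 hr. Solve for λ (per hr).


λ = L/W = 11.53/0.065 = 177.3846 /hr

Final: 177.3846 /hr


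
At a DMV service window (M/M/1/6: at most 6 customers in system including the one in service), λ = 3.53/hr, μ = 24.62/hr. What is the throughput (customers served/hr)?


ρ = 0.1434; P_K = (1−ρ)ρ^6/(1−ρ^7) = 0.000007442
λ_eff = λ(1 − P_K) = 3.53·(1 − 0.000007442) = 3.53·0.999993 = 3.5300 /hr

Final: 3.5300 /hr


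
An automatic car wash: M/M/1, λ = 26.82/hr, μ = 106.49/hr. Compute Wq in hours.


ρ = 26.82/106.49 = 0.2519
Wq = ρ/(μ−λ) = 0.2519/(106.49 − 26.82) = 0.2519/79.67 = 0.003161 hr

Final: 0.003161 hr


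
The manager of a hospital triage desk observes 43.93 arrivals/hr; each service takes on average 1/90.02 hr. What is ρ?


ρ = λ/μ = 43.93/90.02 = 0.4880

Final: 0.4880


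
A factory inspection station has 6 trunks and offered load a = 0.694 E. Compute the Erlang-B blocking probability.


B(c,a) = (a^c/c!) / Σ_{k=0}^{c} a^k/k!
a^6/6! = 0.0001552
Σ terms (k=0..6): 1.00000 + 0.69400 + 0.24082 + 0.05571 + 0.009666 + 0.001342 + 0.0001552 = 2.001690
B = 0.0001552/2.001690 = 0.00007752

Final: 0.00007752


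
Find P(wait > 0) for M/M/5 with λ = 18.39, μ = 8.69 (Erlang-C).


a = λ/μ = 2.1162; ρ = a/5 = 0.4232
P₀ = 0.119276 (from M/M/c formula)
C(c,a) = [a^c/(c!(1−ρ))]·P₀ = [42.44336/(120·0.5768)]·0.119276
= 0.61325·0.119276 = 0.073146

Final: 0.073146


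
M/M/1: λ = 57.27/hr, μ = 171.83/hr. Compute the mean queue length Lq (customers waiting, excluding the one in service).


ρ = 57.27/171.83 = 0.3333
Lq = ρ²/(1−ρ) = 0.1111/0.6667 = 0.1666

Final: 0.1666


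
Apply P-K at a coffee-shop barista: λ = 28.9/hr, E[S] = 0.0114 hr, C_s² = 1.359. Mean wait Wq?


ρ = λ·E[S] = 28.9·0.0114 = 0.3295
E[S²] = E[S]²(1+C_s²) = 0.0114²·(1+1.359) = 0.0003066
Wq = λ·E[S²]/(2(1−ρ)) = 28.9·0.0003066/(2·0.6705) = 0.006607 hr

Final: 0.006607 hr


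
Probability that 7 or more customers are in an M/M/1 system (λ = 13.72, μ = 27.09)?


ρ = 13.72/27.09 = 0.5065
P(N ≥ n) = ρ^n = 0.5065^7 = 0.008547

Final: 0.008547


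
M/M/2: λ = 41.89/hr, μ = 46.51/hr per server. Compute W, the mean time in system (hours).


a = 0.9007; ρ = 0.4503; P₀ = 0.378993
Lq = P₀·a^c·ρ/(c!(1−ρ)²) = 0.22912
Wq = Lq/λ = 0.22912/41.89 = 0.005470 hr
W = Wq + 1/μ = 0.005470 + 0.02150 = 0.02697 hr

Final: 0.02697 hr


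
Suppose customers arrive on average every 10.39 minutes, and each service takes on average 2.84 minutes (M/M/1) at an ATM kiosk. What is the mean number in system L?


λ = 60/10.39 = 5.7748 /hr
μ = 60/2.84 = 21.1268 /hr
ρ = λ/μ = 5.7748/21.1268 = 0.2733
L = ρ/(1−ρ) = 0.2733/0.7267 = 0.3762

Final: 0.3762


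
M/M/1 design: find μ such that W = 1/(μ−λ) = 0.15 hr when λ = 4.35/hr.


W = 1/(μ−λ) ⇒ μ − λ = 1/W = 1/0.15 = 6.6667
μ = λ + 1/W = 4.35 + 6.6667 = 11.0167 per hr

Final: 11.0167 /hr


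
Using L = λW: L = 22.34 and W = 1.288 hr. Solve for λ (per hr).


λ = L/W = 22.34/1.288 = 17.3447 /hr

Final: 17.3447 /hr


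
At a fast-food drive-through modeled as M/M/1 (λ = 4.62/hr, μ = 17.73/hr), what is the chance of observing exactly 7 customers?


ρ = 4.62/17.73 = 0.2606
P_n = (1−ρ)·ρ^n = (1 − 0.2606)·0.2606^7 = 0.7394·0.00008157 = 0.00006032

Final: 0.00006032


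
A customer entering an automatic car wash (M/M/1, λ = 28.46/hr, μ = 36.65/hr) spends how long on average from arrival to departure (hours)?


W = 1/(μ−λ) = 1/(36.65 − 28.46) = 1/8.19 = 0.1221 hr

Final: 0.1221 hr


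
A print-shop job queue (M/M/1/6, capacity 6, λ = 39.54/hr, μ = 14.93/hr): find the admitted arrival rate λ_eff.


ρ = 2.6484; P_K = (1−ρ)ρ^6/(1−ρ^7) = 0.623090
λ_eff = λ(1 − P_K) = 39.54·(1 − 0.623090) = 39.54·0.376910 = 14.9030 /hr

Final: 14.9030 /hr


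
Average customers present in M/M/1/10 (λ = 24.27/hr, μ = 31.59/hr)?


ρ = 24.27/31.59 = 0.7683
L = ρ[1 − (K+1)ρ^K + Kρ^(K+1)] / [(1−ρ)(1−ρ^(K+1))]
Numerator: 0.7683·(1 − 11·0.071648 + 10·0.055045) = 0.585685
Denominator: (0.2317)·(0.944955) = 0.218964
L = 0.585685/0.218964 = 2.6748

Final: 2.6748


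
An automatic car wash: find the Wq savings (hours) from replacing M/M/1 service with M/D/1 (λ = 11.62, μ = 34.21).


ρ = 11.62/34.21 = 0.3397
Wq(M/M/1) = ρ/(μ−λ) = 0.3397/22.59 = 0.01504 hr
Wq(M/D/1) = ρ/(2(μ−λ)) = 0.007518 hr
Savings = 0.01504 − 0.007518 = 0.007518 hr

Final: 0.007518 hr


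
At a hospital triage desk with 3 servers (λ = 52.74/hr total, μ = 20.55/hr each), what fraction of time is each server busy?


ρ = λ/(cμ) = 52.74/(3·20.55) = 52.74/61.65 = 0.8555

Final: 0.8555


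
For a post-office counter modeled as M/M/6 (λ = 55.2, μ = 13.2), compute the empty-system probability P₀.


a = λ/μ = 55.2/13.2 = 4.1818; ρ = a/c = 0.6970
Σ_{k=0}^{5} a^k/k! (terms k=0..5) = 1.00000 + 4.18182 + 8.74380 + 12.18833 + 12.74234 + 10.65723 = 49.51353
Tail: a^6/(6!(1−ρ)) = 5347.99360/(720·0.3030) = 24.51164
P₀ = 1/(49.51353 + 24.51164) = 1/74.02516 = 0.013509

Final: 0.013509


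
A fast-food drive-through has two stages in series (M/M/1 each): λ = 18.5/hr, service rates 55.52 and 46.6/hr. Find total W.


Each node sees arrival rate λ = 18.5/hr (tandem ⇒ throughput preserved).
W₁ = 1/(μ₁−λ) = 1/(55.52−18.5) = 0.02701 hr
W₂ = 1/(μ₂−λ) = 1/(46.6−18.5) = 0.03559 hr
W_total = W₁ + W₂ = 0.02701 + 0.03559 = 0.06260 hr

Final: 0.06260 hr


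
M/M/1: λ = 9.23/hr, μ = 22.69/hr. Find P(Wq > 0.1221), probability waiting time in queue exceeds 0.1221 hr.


ρ = 9.23/22.69 = 0.4068
P(Wq > t) = ρ·e^{−(μ−λ)t} = 0.4068·e^{−1.6435}
= 0.4068·0.193309 = 0.078636

Final: 0.078636


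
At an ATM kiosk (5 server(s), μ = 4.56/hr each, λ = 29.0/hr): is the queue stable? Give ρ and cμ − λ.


Total capacity cμ = 5·4.56 = 22.80/hr
ρ = λ/(cμ) = 29.0/22.80 = 1.2719
Stable ⇔ ρ < 1: NO
Spare capacity = cμ − λ = 22.80 − 29.0 = -6.20/hr

Final: ρ = 1.2719; unstable; margin = -6.20/hr


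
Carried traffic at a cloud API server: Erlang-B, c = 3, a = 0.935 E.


B(3,0.935) = 0.054312 (Erlang-B)
Carried load = a(1 − B) = 0.935·(1 − 0.054312) = 0.935·0.945688 = 0.8842 E

Final: 0.8842 Erlangs


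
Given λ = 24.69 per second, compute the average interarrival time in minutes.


Mean interarrival time = 1/λ = 1/24.69 second = 0.04050 second
In minutes: 0.04050 × 0.0166667 = 0.0006750 min

Final: 0.0006750 min


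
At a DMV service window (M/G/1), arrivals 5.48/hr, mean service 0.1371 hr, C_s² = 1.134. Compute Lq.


ρ = λ·E[S] = 5.48·0.1371 = 0.7513
Lq = ρ²(1+C_s²)/(2(1−ρ)) = 0.5645·(1+1.134)/(2·0.2487)
= 0.5645·2.1340/0.4974 = 2.42180

Final: 2.42180


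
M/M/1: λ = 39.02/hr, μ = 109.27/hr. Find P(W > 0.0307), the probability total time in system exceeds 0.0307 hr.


W ~ Exponential(μ−λ) for M/M/1.
μ − λ = 109.27 − 39.02 = 70.2500
P(W > t) = e^{−(μ−λ)t} = e^{−2.1567} = 0.115709

Final: 0.115709


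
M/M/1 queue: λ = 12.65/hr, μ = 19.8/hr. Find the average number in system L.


ρ = λ/μ = 12.65/19.8 = 0.6389
L = ρ/(1−ρ) = 0.6389/(1 − 0.6389) = 0.6389/0.3611 = 1.7692

Final: 1.7692


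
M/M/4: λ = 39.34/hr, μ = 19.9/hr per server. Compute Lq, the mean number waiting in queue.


a = λ/μ = 1.9769; ρ = a/4 = 0.4942
P₀ = 0.133748
Lq = P₀·a^c·ρ / (c!·(1−ρ)²) = 0.133748·15.27303·0.4942/(24·0.25581)
= 0.16444

Final: 0.16444


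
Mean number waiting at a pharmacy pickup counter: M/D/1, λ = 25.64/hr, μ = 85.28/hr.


ρ = 25.64/85.28 = 0.3007
M/D/1: Lq = ρ²/(2(1−ρ)) = 0.09039/(2·0.6993) = 0.06463

Final: 0.06463


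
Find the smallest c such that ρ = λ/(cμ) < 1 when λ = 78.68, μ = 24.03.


Stability requires cμ > λ ⇔ c > λ/μ.
λ/μ = 78.68/24.03 = 3.2742
Minimum integer c = ⌊3.2742⌋ + 1 = 4
Check: 4·24.03 = 96.12 > 78.68, while 3·24.03 = 72.09 ≤ 78.68

Final: 4 servers


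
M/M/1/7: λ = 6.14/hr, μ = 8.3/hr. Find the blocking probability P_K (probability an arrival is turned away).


ρ = λ/μ = 6.14/8.3 = 0.7398
P_K = (1−ρ)ρ^K/(1−ρ^(K+1)) = (0.2602·0.121236)/(1 − 0.089685)
= 0.031551/0.910315 = 0.034659

Final: 0.034659


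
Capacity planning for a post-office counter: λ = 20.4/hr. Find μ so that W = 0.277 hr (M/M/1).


W = 1/(μ−λ) ⇒ μ − λ = 1/W = 1/0.277 = 3.6101
μ = λ + 1/W = 20.4 + 3.6101 = 24.0101 per hr

Final: 24.0101 /hr


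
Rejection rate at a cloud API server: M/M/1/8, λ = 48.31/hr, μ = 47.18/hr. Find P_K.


ρ = λ/μ = 48.31/47.18 = 1.0240
P_K = (1−ρ)ρ^K/(1−ρ^(K+1)) = (-0.02395·1.208461)/(1 − 1.237405)
= -0.028944/-0.237405 = 0.121917

Final: 0.121917


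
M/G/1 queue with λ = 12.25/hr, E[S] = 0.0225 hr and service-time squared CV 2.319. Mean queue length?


ρ = λ·E[S] = 12.25·0.0225 = 0.2756
Lq = ρ²(1+C_s²)/(2(1−ρ)) = 0.07597·(1+2.319)/(2·0.7244)
= 0.07597·3.3190/1.4487 = 0.17404

Final: 0.17404


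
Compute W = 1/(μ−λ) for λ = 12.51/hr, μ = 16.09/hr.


W = 1/(μ−λ) = 1/(16.09 − 12.51) = 1/3.58 = 0.2793 hr

Final: 0.2793 hr


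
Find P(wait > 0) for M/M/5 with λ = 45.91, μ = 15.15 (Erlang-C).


a = λ/μ = 3.0304; ρ = a/5 = 0.6061
P₀ = 0.045086 (from M/M/c formula)
C(c,a) = [a^c/(c!(1−ρ))]·P₀ = [255.54848/(120·0.3939)]·0.045086
= 5.40600·0.045086 = 0.243737

Final: 0.243737


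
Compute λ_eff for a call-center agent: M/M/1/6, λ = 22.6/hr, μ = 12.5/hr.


ρ = 1.8080; P_K = (1−ρ)ρ^6/(1−ρ^7) = 0.454093
λ_eff = λ(1 − P_K) = 22.6·(1 − 0.454093) = 22.6·0.545907 = 12.3375 /hr

Final: 12.3375 /hr


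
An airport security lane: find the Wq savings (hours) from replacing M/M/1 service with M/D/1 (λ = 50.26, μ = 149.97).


ρ = 50.26/149.97 = 0.3351
Wq(M/M/1) = ρ/(μ−λ) = 0.3351/99.71 = 0.003361 hr
Wq(M/D/1) = ρ/(2(μ−λ)) = 0.001681 hr
Savings = 0.003361 − 0.001681 = 0.001681 hr

Final: 0.001681 hr


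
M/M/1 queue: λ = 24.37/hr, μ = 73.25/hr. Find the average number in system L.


ρ = λ/μ = 24.37/73.25 = 0.3327
L = ρ/(1−ρ) = 0.3327/(1 − 0.3327) = 0.3327/0.6673 = 0.4986

Final: 0.4986


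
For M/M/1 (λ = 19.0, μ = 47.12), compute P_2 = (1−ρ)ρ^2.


ρ = 19.0/47.12 = 0.4032
P_n = (1−ρ)·ρ^n = (1 − 0.4032)·0.4032^2 = 0.5968·0.162591 = 0.097030

Final: 0.097030


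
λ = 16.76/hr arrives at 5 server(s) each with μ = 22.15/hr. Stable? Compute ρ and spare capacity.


Total capacity cμ = 5·22.15 = 110.75/hr
ρ = λ/(cμ) = 16.76/110.75 = 0.1513
Stable ⇔ ρ < 1: YES
Spare capacity = cμ − λ = 110.75 − 16.76 = 93.99/hr

Final: ρ = 0.1513; stable; margin = 93.99/hr


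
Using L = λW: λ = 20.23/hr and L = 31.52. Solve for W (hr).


W = L/λ = 31.52/20.23 = 1.5581 hr

Final: 1.5581 hr


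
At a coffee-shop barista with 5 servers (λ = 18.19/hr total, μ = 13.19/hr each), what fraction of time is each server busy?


ρ = λ/(cμ) = 18.19/(5·13.19) = 18.19/65.95 = 0.2758

Final: 0.2758


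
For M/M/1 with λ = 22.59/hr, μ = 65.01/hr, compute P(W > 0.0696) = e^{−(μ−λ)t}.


W ~ Exponential(μ−λ) for M/M/1.
μ − λ = 65.01 − 22.59 = 42.4200
P(W > t) = e^{−(μ−λ)t} = e^{−2.9524} = 0.052213

Final: 0.052213
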